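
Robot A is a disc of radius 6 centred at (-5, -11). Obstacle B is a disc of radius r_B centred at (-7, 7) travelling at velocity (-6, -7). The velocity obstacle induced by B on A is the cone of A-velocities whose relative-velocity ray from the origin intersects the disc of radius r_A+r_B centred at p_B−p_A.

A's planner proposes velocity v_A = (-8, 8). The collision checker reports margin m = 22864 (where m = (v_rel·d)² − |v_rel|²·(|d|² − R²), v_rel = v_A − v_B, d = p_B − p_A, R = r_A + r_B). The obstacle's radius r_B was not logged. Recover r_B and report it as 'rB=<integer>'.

m = 22864
d = (-2, 18);  v_rel = (-2, 15),  |v_rel|² = 229
v_rel×d = (-2)·(18) − (15)·(-2) = -6
since m = R²·229 − (-6)²:  R² = (36 + 22864) / 229 = 100
R = √100 = 10  ⇒  r_B = 10 − 6 = 4

rB=4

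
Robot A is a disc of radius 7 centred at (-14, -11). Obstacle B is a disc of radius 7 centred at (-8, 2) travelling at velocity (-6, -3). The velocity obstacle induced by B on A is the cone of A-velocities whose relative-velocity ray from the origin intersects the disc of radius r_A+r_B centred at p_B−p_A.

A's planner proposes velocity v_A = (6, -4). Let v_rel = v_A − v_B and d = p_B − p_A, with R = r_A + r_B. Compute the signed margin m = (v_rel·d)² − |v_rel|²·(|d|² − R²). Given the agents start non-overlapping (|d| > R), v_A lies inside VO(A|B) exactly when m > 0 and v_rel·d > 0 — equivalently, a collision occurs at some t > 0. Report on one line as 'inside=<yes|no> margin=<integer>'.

d = (6, 13),  |d|² = 205;  R = 7+7 = 14,  c = 205−14² = 9
v_rel = (12, -1),  |v_rel|² = 145;  v_rel·d = (12)·(6) + (-1)·(13) = 59
145·t² − 118·t + 9 = 0  ⇒  m = 59² − 145·9 = 2176
m = 2176 > 0,  v_rel·d = 59 > 0  ⇒  inside

inside=yes margin=2176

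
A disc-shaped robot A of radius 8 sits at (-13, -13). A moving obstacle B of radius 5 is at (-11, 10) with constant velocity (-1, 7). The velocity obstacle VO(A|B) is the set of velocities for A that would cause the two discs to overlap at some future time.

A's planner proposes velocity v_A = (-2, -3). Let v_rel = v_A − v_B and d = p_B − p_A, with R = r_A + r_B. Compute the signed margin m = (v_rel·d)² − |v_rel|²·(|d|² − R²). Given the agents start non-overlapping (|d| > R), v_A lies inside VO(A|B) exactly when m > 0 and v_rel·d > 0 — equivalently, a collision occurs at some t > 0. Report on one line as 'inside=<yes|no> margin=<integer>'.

d = (2, 23),  |d|² = 533;  R = 8+5 = 13,  c = 533−13² = 364
v_rel = (-1, -10),  |v_rel|² = 101;  v_rel·d = (-1)·(2) + (-10)·(23) = -232
101·t² + 464·t + 364 = 0  ⇒  m = (-232)² − 101·364 = 17060
m = 17060 > 0,  v_rel·d = -232 < 0  ⇒  outside

inside=no margin=17060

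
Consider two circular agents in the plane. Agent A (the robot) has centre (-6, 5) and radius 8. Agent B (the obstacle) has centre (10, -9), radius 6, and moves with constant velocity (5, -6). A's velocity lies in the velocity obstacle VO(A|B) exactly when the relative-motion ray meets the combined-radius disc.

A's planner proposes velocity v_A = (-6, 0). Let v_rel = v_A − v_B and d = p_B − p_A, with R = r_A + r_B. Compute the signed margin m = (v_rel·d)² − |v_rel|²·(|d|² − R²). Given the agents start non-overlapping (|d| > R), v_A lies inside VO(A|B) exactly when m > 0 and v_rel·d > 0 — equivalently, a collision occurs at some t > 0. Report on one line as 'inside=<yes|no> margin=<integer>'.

d = (16, -14),  |d|² = 452;  R = 8+6 = 14,  c = 452−14² = 256
v_rel = (-11, 6),  |v_rel|² = 157;  v_rel·d = (-11)·(16) + (6)·(-14) = -260
157·t² + 520·t + 256 = 0  ⇒  m = (-260)² − 157·256 = 27408
m = 27408 > 0,  v_rel·d = -260 < 0  ⇒  outside

inside=no margin=27408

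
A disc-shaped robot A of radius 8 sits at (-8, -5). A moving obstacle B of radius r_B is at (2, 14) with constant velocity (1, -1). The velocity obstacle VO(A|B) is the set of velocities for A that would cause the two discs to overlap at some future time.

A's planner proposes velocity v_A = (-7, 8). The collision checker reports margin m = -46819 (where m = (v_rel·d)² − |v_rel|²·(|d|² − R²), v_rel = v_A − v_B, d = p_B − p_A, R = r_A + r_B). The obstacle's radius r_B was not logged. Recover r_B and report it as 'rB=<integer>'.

m = -46819
d = (10, 19);  v_rel = (-8, 9),  |v_rel|² = 145
v_rel×d = (-8)·(19) − (9)·(10) = -242
since m = R²·145 − (-242)²:  R² = (58564 + -46819) / 145 = 81
R = √81 = 9  ⇒  r_B = 9 − 8 = 1

rB=1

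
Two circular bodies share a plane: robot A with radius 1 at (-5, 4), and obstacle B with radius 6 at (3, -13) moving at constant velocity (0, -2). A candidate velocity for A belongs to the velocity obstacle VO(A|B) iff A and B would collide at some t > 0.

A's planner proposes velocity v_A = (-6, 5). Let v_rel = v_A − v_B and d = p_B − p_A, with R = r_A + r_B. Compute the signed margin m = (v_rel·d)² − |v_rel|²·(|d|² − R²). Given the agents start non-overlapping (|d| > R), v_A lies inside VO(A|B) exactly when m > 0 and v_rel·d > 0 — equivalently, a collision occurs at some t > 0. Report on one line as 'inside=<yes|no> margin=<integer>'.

d = (8, -17),  |d|² = 353;  R = 1+6 = 7,  c = 353−7² = 304
v_rel = (-6, 7),  |v_rel|² = 85;  v_rel·d = (-6)·(8) + (7)·(-17) = -167
85·t² + 334·t + 304 = 0  ⇒  m = (-167)² − 85·304 = 2049
m = 2049 > 0,  v_rel·d = -167 < 0  ⇒  outside

inside=no margin=2049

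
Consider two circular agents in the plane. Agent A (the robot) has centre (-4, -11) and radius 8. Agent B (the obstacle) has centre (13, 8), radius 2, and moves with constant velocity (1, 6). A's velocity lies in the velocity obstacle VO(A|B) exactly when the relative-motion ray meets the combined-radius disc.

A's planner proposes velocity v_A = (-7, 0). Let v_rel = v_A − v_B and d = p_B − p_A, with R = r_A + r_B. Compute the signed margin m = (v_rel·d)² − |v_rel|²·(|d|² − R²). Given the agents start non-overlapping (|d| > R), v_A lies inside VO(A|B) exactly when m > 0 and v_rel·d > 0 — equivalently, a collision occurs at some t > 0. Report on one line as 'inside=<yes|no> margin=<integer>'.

d = (17, 19),  |d|² = 650;  R = 8+2 = 10,  c = 650−10² = 550
v_rel = (-8, -6),  |v_rel|² = 100;  v_rel·d = (-8)·(17) + (-6)·(19) = -250
100·t² + 500·t + 550 = 0  ⇒  m = (-250)² − 100·550 = 7500
m = 7500 > 0,  v_rel·d = -250 < 0  ⇒  outside

inside=no margin=7500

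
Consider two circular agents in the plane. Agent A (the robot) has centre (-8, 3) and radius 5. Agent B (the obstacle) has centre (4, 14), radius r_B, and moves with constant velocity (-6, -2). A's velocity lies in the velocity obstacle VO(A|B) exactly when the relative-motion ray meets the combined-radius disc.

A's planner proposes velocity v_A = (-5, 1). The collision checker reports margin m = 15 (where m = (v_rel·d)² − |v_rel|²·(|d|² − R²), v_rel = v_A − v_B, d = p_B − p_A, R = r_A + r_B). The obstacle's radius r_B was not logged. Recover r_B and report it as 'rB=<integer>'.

m = 15
d = (12, 11);  v_rel = (1, 3),  |v_rel|² = 10
v_rel×d = (1)·(11) − (3)·(12) = -25
since m = R²·10 − (-25)²:  R² = (625 + 15) / 10 = 64
R = √64 = 8  ⇒  r_B = 8 − 5 = 3

rB=3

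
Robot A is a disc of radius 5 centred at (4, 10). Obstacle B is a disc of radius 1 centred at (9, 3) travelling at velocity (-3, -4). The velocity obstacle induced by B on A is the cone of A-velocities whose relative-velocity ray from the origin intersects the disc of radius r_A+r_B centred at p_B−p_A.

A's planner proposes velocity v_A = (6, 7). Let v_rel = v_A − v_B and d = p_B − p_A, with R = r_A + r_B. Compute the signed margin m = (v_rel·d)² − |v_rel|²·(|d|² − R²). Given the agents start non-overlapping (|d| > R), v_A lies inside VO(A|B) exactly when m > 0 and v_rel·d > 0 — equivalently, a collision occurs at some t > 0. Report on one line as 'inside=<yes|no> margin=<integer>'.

d = (5, -7),  |d|² = 74;  R = 5+1 = 6,  c = 74−6² = 38
v_rel = (9, 11),  |v_rel|² = 202;  v_rel·d = (9)·(5) + (11)·(-7) = -32
202·t² + 64·t + 38 = 0  ⇒  m = (-32)² − 202·38 = -6652
m = -6652 < 0,  v_rel·d = -32 < 0  ⇒  outside

inside=no margin=-6652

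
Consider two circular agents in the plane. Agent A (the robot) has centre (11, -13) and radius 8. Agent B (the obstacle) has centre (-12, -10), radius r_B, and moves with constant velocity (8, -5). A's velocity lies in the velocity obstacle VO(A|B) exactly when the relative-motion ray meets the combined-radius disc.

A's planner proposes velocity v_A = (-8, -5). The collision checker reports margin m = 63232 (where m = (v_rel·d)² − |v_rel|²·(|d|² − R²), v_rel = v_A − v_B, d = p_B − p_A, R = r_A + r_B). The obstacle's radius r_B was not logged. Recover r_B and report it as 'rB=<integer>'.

m = 63232
d = (-23, 3);  v_rel = (-16, 0),  |v_rel|² = 256
v_rel×d = (-16)·(3) − (0)·(-23) = -48
since m = R²·256 − (-48)²:  R² = (2304 + 63232) / 256 = 256
R = √256 = 16  ⇒  r_B = 16 − 8 = 8

rB=8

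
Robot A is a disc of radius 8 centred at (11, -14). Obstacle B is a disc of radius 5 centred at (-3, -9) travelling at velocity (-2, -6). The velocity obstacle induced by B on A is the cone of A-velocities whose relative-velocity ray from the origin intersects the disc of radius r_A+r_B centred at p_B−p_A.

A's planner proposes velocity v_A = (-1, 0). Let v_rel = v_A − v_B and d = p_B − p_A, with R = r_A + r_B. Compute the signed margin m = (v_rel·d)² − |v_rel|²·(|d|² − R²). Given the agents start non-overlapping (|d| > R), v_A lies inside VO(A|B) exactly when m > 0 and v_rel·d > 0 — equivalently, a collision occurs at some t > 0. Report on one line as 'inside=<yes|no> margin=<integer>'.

d = (-14, 5),  |d|² = 221;  R = 8+5 = 13,  c = 221−13² = 52
v_rel = (1, 6),  |v_rel|² = 37;  v_rel·d = (1)·(-14) + (6)·(5) = 16
37·t² − 32·t + 52 = 0  ⇒  m = 16² − 37·52 = -1668
m = -1668 < 0,  v_rel·d = 16 > 0  ⇒  outside

inside=no margin=-1668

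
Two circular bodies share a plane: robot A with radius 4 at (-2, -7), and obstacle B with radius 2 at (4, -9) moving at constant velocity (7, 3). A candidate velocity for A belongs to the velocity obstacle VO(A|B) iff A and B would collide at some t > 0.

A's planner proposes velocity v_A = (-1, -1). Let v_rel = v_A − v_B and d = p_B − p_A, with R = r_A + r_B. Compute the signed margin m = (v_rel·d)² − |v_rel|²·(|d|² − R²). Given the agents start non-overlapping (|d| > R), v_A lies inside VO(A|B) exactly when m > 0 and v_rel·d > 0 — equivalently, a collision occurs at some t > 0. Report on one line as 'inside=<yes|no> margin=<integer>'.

d = (6, -2),  |d|² = 40;  R = 4+2 = 6,  c = 40−6² = 4
v_rel = (-8, -4),  |v_rel|² = 80;  v_rel·d = (-8)·(6) + (-4)·(-2) = -40
80·t² + 80·t + 4 = 0  ⇒  m = (-40)² − 80·4 = 1280
m = 1280 > 0,  v_rel·d = -40 < 0  ⇒  outside

inside=no margin=1280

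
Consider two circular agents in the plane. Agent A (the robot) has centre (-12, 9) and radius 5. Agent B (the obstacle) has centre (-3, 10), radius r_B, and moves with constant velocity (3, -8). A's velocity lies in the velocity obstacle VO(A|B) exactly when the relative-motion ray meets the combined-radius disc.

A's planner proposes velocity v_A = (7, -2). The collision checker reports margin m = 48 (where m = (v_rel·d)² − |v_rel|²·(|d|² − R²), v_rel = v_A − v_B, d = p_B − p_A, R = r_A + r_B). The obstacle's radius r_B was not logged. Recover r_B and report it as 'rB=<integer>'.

m = 48
d = (9, 1);  v_rel = (4, 6),  |v_rel|² = 52
v_rel×d = (4)·(1) − (6)·(9) = -50
since m = R²·52 − (-50)²:  R² = (2500 + 48) / 52 = 49
R = √49 = 7  ⇒  r_B = 7 − 5 = 2

rB=2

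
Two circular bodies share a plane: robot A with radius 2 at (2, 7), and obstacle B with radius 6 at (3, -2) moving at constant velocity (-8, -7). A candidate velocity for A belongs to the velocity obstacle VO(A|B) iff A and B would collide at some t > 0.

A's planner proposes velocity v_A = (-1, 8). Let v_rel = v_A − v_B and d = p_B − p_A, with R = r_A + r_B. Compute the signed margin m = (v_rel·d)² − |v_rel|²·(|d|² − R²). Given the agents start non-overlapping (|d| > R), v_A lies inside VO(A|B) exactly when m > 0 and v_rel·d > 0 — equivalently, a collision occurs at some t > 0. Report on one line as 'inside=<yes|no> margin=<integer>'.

d = (1, -9),  |d|² = 82;  R = 2+6 = 8,  c = 82−8² = 18
v_rel = (7, 15),  |v_rel|² = 274;  v_rel·d = (7)·(1) + (15)·(-9) = -128
274·t² + 256·t + 18 = 0  ⇒  m = (-128)² − 274·18 = 11452
m = 11452 > 0,  v_rel·d = -128 < 0  ⇒  outside

inside=no margin=11452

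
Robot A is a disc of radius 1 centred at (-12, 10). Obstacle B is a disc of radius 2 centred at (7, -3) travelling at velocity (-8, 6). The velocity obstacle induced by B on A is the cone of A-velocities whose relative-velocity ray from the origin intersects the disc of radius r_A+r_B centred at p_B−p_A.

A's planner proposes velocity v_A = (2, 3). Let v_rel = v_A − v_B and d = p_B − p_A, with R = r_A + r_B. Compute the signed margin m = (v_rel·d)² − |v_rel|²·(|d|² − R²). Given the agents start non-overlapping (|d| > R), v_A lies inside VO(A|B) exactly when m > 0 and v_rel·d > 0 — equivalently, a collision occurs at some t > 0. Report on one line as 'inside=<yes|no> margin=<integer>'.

d = (19, -13),  |d|² = 530;  R = 1+2 = 3,  c = 530−3² = 521
v_rel = (10, -3),  |v_rel|² = 109;  v_rel·d = (10)·(19) + (-3)·(-13) = 229
109·t² − 458·t + 521 = 0  ⇒  m = 229² − 109·521 = -4348
m = -4348 < 0,  v_rel·d = 229 > 0  ⇒  outside

inside=no margin=-4348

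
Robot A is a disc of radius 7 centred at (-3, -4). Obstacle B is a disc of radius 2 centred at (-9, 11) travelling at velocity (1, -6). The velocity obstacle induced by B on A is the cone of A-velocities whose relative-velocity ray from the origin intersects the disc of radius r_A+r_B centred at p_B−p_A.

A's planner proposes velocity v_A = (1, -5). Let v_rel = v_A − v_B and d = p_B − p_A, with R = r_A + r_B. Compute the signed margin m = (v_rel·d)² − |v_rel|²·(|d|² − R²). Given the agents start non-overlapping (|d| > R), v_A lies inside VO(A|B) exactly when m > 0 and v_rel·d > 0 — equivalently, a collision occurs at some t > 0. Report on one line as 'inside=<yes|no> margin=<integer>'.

d = (-6, 15),  |d|² = 261;  R = 7+2 = 9,  c = 261−9² = 180
v_rel = (0, 1),  |v_rel|² = 1;  v_rel·d = (0)·(-6) + (1)·(15) = 15
1·t² − 30·t + 180 = 0  ⇒  m = 15² − 1·180 = 45
m = 45 > 0,  v_rel·d = 15 > 0  ⇒  inside

inside=yes margin=45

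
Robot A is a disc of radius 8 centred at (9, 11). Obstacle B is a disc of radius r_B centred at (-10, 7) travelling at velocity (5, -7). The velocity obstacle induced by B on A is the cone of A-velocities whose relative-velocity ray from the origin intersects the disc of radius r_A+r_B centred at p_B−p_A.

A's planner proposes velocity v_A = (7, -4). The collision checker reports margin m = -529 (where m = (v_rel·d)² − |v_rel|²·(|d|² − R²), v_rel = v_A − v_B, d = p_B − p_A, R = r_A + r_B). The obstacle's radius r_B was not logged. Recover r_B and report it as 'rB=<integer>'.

m = -529
d = (-19, -4);  v_rel = (2, 3),  |v_rel|² = 13
v_rel×d = (2)·(-4) − (3)·(-19) = 49
since m = R²·13 − 49²:  R² = (2401 + -529) / 13 = 144
R = √144 = 12  ⇒  r_B = 12 − 8 = 4

rB=4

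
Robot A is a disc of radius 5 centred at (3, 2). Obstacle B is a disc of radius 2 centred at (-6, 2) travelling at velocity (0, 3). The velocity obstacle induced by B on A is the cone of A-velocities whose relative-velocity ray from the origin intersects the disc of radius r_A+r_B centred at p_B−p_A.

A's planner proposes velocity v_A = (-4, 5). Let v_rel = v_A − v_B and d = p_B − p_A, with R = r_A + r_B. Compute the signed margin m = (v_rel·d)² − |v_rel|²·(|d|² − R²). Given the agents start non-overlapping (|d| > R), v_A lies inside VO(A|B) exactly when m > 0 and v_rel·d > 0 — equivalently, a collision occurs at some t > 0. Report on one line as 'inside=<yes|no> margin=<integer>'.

d = (-9, 0),  |d|² = 81;  R = 5+2 = 7,  c = 81−7² = 32
v_rel = (-4, 2),  |v_rel|² = 20;  v_rel·d = (-4)·(-9) + (2)·(0) = 36
20·t² − 72·t + 32 = 0  ⇒  m = 36² − 20·32 = 656
m = 656 > 0,  v_rel·d = 36 > 0  ⇒  inside

inside=yes margin=656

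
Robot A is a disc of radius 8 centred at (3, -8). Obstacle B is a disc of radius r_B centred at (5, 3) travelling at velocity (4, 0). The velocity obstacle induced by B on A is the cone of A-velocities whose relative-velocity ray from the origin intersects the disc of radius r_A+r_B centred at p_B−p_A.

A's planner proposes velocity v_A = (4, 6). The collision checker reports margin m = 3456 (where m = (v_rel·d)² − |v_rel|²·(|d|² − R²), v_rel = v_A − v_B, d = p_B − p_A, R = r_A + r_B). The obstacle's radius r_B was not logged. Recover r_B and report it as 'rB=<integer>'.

m = 3456
d = (2, 11);  v_rel = (0, 6),  |v_rel|² = 36
v_rel×d = (0)·(11) − (6)·(2) = -12
since m = R²·36 − (-12)²:  R² = (144 + 3456) / 36 = 100
R = √100 = 10  ⇒  r_B = 10 − 8 = 2

rB=2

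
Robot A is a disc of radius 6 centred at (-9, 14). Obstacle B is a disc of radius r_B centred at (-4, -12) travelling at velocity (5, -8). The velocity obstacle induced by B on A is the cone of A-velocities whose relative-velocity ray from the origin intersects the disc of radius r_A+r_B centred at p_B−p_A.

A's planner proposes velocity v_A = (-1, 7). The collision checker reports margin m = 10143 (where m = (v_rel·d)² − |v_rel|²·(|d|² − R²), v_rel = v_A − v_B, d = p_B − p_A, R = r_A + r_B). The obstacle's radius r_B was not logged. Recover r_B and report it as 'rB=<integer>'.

m = 10143
d = (5, -26);  v_rel = (-6, 15),  |v_rel|² = 261
v_rel×d = (-6)·(-26) − (15)·(5) = 81
since m = R²·261 − 81²:  R² = (6561 + 10143) / 261 = 64
R = √64 = 8  ⇒  r_B = 8 − 6 = 2

rB=2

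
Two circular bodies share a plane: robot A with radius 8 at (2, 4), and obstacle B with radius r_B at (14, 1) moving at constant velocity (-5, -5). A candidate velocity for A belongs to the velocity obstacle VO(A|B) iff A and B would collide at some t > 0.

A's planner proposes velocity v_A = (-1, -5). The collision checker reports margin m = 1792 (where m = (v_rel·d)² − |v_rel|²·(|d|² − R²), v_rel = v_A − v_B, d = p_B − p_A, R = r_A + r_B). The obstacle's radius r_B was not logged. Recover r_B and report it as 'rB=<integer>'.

m = 1792
d = (12, -3);  v_rel = (4, 0),  |v_rel|² = 16
v_rel×d = (4)·(-3) − (0)·(12) = -12
since m = R²·16 − (-12)²:  R² = (144 + 1792) / 16 = 121
R = √121 = 11  ⇒  r_B = 11 − 8 = 3

rB=3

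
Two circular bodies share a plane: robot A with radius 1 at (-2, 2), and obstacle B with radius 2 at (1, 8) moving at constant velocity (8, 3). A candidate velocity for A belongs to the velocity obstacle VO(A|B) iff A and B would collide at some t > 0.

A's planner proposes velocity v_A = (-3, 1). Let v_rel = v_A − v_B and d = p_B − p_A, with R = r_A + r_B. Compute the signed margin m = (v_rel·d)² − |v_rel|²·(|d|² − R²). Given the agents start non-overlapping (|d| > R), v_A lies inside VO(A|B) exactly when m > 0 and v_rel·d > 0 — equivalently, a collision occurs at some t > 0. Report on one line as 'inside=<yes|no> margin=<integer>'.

d = (3, 6),  |d|² = 45;  R = 1+2 = 3,  c = 45−3² = 36
v_rel = (-11, -2),  |v_rel|² = 125;  v_rel·d = (-11)·(3) + (-2)·(6) = -45
125·t² + 90·t + 36 = 0  ⇒  m = (-45)² − 125·36 = -2475
m = -2475 < 0,  v_rel·d = -45 < 0  ⇒  outside

inside=no margin=-2475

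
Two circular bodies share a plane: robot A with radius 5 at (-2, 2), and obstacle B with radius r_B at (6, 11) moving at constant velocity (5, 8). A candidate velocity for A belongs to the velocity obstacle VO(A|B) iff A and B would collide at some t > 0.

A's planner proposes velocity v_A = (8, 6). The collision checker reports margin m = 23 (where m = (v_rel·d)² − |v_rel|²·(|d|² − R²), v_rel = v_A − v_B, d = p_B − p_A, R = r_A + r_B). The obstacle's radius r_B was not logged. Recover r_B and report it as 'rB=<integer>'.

m = 23
d = (8, 9);  v_rel = (3, -2),  |v_rel|² = 13
v_rel×d = (3)·(9) − (-2)·(8) = 43
since m = R²·13 − 43²:  R² = (1849 + 23) / 13 = 144
R = √144 = 12  ⇒  r_B = 12 − 5 = 7

rB=7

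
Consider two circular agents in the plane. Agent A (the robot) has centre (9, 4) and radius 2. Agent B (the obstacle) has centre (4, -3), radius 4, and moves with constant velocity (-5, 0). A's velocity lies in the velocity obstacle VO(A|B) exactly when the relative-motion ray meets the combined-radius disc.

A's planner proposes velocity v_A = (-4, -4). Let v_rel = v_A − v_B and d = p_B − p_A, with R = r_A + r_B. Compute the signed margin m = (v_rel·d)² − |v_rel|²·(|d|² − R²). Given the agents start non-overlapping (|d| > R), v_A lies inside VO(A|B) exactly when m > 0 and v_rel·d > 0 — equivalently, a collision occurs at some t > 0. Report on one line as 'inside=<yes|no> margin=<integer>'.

d = (-5, -7),  |d|² = 74;  R = 2+4 = 6,  c = 74−6² = 38
v_rel = (1, -4),  |v_rel|² = 17;  v_rel·d = (1)·(-5) + (-4)·(-7) = 23
17·t² − 46·t + 38 = 0  ⇒  m = 23² − 17·38 = -117
m = -117 < 0,  v_rel·d = 23 > 0  ⇒  outside

inside=no margin=-117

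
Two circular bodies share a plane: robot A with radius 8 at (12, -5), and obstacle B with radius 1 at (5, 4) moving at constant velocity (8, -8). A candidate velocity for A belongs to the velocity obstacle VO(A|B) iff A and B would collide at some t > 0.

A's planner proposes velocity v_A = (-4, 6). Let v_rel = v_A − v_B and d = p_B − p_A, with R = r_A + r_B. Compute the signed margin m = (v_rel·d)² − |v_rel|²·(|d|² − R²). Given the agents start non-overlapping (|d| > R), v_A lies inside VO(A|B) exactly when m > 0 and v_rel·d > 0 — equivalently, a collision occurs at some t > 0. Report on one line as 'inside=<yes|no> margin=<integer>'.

d = (-7, 9),  |d|² = 130;  R = 8+1 = 9,  c = 130−9² = 49
v_rel = (-12, 14),  |v_rel|² = 340;  v_rel·d = (-12)·(-7) + (14)·(9) = 210
340·t² − 420·t + 49 = 0  ⇒  m = 210² − 340·49 = 27440
m = 27440 > 0,  v_rel·d = 210 > 0  ⇒  inside

inside=yes margin=27440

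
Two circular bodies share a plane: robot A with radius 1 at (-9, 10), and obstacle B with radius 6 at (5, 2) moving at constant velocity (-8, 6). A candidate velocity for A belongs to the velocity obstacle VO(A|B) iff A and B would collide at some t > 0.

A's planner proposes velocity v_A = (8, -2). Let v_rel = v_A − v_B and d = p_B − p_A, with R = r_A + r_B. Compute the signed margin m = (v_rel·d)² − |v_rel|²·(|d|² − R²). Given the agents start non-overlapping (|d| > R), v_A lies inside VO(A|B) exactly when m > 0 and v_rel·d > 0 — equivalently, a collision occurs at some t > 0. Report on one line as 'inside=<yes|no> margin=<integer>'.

d = (14, -8),  |d|² = 260;  R = 1+6 = 7,  c = 260−7² = 211
v_rel = (16, -8),  |v_rel|² = 320;  v_rel·d = (16)·(14) + (-8)·(-8) = 288
320·t² − 576·t + 211 = 0  ⇒  m = 288² − 320·211 = 15424
m = 15424 > 0,  v_rel·d = 288 > 0  ⇒  inside

inside=yes margin=15424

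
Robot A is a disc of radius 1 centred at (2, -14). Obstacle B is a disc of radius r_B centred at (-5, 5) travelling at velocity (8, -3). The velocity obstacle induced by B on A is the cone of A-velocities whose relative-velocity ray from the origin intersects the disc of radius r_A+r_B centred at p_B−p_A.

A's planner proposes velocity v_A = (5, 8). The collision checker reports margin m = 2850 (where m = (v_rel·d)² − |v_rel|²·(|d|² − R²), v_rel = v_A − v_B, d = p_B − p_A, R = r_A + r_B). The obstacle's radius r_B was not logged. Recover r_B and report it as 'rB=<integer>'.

m = 2850
d = (-7, 19);  v_rel = (-3, 11),  |v_rel|² = 130
v_rel×d = (-3)·(19) − (11)·(-7) = 20
since m = R²·130 − 20²:  R² = (400 + 2850) / 130 = 25
R = √25 = 5  ⇒  r_B = 5 − 1 = 4

rB=4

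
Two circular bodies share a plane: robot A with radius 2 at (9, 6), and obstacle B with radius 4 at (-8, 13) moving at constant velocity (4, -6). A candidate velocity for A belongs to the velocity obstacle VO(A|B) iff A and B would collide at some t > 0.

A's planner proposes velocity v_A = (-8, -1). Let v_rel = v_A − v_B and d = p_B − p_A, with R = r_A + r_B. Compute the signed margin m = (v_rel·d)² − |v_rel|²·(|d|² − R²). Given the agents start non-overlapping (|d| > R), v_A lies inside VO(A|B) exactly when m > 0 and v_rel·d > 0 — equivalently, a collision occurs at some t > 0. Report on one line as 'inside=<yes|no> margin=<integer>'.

d = (-17, 7),  |d|² = 338;  R = 2+4 = 6,  c = 338−6² = 302
v_rel = (-12, 5),  |v_rel|² = 169;  v_rel·d = (-12)·(-17) + (5)·(7) = 239
169·t² − 478·t + 302 = 0  ⇒  m = 239² − 169·302 = 6083
m = 6083 > 0,  v_rel·d = 239 > 0  ⇒  inside

inside=yes margin=6083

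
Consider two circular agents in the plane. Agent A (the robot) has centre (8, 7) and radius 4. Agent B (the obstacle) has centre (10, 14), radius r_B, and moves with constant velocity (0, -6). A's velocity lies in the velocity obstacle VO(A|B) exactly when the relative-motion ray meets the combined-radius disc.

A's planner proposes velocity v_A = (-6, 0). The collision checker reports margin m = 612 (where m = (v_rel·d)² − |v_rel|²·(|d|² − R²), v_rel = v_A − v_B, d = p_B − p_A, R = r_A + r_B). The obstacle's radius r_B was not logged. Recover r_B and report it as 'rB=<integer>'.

m = 612
d = (2, 7);  v_rel = (-6, 6),  |v_rel|² = 72
v_rel×d = (-6)·(7) − (6)·(2) = -54
since m = R²·72 − (-54)²:  R² = (2916 + 612) / 72 = 49
R = √49 = 7  ⇒  r_B = 7 − 4 = 3

rB=3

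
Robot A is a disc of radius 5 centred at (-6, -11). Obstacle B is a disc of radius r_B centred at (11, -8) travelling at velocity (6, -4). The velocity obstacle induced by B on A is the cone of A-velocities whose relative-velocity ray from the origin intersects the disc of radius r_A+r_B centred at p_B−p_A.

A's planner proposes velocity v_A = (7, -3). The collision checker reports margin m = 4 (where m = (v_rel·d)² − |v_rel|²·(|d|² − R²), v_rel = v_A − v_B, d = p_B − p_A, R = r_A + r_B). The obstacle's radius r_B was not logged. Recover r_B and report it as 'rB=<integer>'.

m = 4
d = (17, 3);  v_rel = (1, 1),  |v_rel|² = 2
v_rel×d = (1)·(3) − (1)·(17) = -14
since m = R²·2 − (-14)²:  R² = (196 + 4) / 2 = 100
R = √100 = 10  ⇒  r_B = 10 − 5 = 5

rB=5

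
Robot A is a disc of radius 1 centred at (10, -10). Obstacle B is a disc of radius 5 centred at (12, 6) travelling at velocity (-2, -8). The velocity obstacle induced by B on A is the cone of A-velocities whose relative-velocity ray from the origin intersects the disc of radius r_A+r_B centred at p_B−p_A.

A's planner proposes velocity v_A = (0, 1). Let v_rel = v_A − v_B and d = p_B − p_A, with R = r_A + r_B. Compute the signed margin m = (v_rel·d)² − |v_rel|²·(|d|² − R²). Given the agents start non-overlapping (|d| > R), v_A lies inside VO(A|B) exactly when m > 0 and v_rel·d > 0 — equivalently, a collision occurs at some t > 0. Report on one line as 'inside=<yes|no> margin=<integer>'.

d = (2, 16),  |d|² = 260;  R = 1+5 = 6,  c = 260−6² = 224
v_rel = (2, 9),  |v_rel|² = 85;  v_rel·d = (2)·(2) + (9)·(16) = 148
85·t² − 296·t + 224 = 0  ⇒  m = 148² − 85·224 = 2864
m = 2864 > 0,  v_rel·d = 148 > 0  ⇒  inside

inside=yes margin=2864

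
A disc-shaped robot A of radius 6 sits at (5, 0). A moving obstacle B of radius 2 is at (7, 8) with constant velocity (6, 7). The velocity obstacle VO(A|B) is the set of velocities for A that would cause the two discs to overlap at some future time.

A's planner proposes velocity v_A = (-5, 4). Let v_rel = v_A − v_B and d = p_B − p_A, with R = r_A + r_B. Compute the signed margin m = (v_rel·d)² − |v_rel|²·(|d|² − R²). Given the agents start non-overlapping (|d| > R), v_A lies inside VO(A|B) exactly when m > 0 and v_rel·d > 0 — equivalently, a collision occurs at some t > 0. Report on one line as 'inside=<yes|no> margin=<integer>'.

d = (2, 8),  |d|² = 68;  R = 6+2 = 8,  c = 68−8² = 4
v_rel = (-11, -3),  |v_rel|² = 130;  v_rel·d = (-11)·(2) + (-3)·(8) = -46
130·t² + 92·t + 4 = 0  ⇒  m = (-46)² − 130·4 = 1596
m = 1596 > 0,  v_rel·d = -46 < 0  ⇒  outside

inside=no margin=1596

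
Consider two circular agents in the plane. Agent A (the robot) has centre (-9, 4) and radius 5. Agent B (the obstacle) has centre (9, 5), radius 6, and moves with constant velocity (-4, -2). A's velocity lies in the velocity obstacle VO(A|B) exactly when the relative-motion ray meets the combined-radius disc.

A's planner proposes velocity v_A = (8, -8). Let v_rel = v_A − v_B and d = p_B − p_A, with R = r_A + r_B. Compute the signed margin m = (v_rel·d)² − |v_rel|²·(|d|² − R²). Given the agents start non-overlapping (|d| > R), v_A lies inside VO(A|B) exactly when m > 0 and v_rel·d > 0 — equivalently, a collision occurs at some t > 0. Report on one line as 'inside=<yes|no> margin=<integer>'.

d = (18, 1),  |d|² = 325;  R = 5+6 = 11,  c = 325−11² = 204
v_rel = (12, -6),  |v_rel|² = 180;  v_rel·d = (12)·(18) + (-6)·(1) = 210
180·t² − 420·t + 204 = 0  ⇒  m = 210² − 180·204 = 7380
m = 7380 > 0,  v_rel·d = 210 > 0  ⇒  inside

inside=yes margin=7380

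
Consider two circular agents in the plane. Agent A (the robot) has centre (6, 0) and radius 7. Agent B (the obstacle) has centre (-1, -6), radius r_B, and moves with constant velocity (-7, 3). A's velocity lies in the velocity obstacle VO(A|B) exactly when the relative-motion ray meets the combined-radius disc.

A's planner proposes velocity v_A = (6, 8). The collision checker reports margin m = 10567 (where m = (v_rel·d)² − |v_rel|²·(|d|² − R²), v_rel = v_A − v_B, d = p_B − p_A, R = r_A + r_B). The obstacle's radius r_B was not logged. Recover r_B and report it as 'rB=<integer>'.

m = 10567
d = (-7, -6);  v_rel = (13, 5),  |v_rel|² = 194
v_rel×d = (13)·(-6) − (5)·(-7) = -43
since m = R²·194 − (-43)²:  R² = (1849 + 10567) / 194 = 64
R = √64 = 8  ⇒  r_B = 8 − 7 = 1

rB=1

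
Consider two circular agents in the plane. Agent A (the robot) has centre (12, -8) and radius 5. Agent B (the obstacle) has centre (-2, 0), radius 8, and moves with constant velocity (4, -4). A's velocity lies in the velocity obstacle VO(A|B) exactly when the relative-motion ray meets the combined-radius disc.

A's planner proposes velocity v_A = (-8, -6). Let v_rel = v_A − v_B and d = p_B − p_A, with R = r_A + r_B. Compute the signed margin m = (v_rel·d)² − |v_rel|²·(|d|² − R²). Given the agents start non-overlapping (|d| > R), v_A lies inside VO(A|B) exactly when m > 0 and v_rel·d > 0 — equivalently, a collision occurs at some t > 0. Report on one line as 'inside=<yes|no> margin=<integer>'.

d = (-14, 8),  |d|² = 260;  R = 5+8 = 13,  c = 260−13² = 91
v_rel = (-12, -2),  |v_rel|² = 148;  v_rel·d = (-12)·(-14) + (-2)·(8) = 152
148·t² − 304·t + 91 = 0  ⇒  m = 152² − 148·91 = 9636
m = 9636 > 0,  v_rel·d = 152 > 0  ⇒  inside

inside=yes margin=9636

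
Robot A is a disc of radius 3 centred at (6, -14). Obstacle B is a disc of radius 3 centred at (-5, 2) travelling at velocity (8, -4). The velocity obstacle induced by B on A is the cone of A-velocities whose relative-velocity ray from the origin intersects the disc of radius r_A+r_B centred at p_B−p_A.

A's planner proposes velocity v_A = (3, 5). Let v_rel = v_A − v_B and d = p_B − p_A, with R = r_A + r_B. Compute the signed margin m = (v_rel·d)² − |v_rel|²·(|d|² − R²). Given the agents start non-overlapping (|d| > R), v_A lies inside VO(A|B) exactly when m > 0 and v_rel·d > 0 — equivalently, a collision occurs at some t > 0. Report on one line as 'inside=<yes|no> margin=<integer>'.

d = (-11, 16),  |d|² = 377;  R = 3+3 = 6,  c = 377−6² = 341
v_rel = (-5, 9),  |v_rel|² = 106;  v_rel·d = (-5)·(-11) + (9)·(16) = 199
106·t² − 398·t + 341 = 0  ⇒  m = 199² − 106·341 = 3455
m = 3455 > 0,  v_rel·d = 199 > 0  ⇒  inside

inside=yes margin=3455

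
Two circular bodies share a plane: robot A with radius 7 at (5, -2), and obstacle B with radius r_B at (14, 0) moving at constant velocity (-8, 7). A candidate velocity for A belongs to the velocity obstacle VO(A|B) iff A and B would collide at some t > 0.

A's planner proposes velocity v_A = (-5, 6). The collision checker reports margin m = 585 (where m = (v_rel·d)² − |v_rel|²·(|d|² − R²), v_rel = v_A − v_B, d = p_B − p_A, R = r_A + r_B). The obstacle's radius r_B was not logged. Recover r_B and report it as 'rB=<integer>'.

m = 585
d = (9, 2);  v_rel = (3, -1),  |v_rel|² = 10
v_rel×d = (3)·(2) − (-1)·(9) = 15
since m = R²·10 − 15²:  R² = (225 + 585) / 10 = 81
R = √81 = 9  ⇒  r_B = 9 − 7 = 2

rB=2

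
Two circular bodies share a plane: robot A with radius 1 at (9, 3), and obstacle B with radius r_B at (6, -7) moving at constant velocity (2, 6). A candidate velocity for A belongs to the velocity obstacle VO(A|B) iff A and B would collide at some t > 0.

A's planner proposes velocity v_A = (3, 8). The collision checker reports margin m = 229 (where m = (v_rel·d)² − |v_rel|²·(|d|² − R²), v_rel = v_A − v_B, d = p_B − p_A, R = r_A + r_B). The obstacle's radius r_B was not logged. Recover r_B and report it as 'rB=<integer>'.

m = 229
d = (-3, -10);  v_rel = (1, 2),  |v_rel|² = 5
v_rel×d = (1)·(-10) − (2)·(-3) = -4
since m = R²·5 − (-4)²:  R² = (16 + 229) / 5 = 49
R = √49 = 7  ⇒  r_B = 7 − 1 = 6

rB=6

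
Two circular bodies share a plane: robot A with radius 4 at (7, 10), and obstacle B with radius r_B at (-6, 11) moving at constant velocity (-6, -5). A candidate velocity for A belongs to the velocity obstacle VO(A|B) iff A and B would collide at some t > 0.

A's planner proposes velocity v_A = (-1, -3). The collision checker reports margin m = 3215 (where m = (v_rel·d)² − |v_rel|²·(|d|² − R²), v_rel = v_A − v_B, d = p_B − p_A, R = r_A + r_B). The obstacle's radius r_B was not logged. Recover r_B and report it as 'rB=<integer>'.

m = 3215
d = (-13, 1);  v_rel = (5, 2),  |v_rel|² = 29
v_rel×d = (5)·(1) − (2)·(-13) = 31
since m = R²·29 − 31²:  R² = (961 + 3215) / 29 = 144
R = √144 = 12  ⇒  r_B = 12 − 4 = 8

rB=8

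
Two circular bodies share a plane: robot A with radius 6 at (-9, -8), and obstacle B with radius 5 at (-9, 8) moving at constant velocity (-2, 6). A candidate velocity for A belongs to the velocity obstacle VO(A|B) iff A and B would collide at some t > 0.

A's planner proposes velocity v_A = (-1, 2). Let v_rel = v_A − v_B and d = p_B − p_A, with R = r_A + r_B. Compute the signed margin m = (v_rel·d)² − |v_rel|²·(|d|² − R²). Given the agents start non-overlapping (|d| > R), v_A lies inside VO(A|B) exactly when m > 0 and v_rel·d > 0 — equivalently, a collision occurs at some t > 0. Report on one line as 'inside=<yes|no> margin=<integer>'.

d = (0, 16),  |d|² = 256;  R = 6+5 = 11,  c = 256−11² = 135
v_rel = (1, -4),  |v_rel|² = 17;  v_rel·d = (1)·(0) + (-4)·(16) = -64
17·t² + 128·t + 135 = 0  ⇒  m = (-64)² − 17·135 = 1801
m = 1801 > 0,  v_rel·d = -64 < 0  ⇒  outside

inside=no margin=1801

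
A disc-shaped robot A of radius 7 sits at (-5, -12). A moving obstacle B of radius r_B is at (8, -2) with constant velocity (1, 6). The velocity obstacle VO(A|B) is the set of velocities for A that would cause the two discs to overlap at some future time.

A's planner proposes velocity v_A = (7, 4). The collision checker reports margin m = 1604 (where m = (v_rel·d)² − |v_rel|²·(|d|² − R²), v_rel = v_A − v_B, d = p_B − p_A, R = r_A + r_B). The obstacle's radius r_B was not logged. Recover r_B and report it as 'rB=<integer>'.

m = 1604
d = (13, 10);  v_rel = (6, -2),  |v_rel|² = 40
v_rel×d = (6)·(10) − (-2)·(13) = 86
since m = R²·40 − 86²:  R² = (7396 + 1604) / 40 = 225
R = √225 = 15  ⇒  r_B = 15 − 7 = 8

rB=8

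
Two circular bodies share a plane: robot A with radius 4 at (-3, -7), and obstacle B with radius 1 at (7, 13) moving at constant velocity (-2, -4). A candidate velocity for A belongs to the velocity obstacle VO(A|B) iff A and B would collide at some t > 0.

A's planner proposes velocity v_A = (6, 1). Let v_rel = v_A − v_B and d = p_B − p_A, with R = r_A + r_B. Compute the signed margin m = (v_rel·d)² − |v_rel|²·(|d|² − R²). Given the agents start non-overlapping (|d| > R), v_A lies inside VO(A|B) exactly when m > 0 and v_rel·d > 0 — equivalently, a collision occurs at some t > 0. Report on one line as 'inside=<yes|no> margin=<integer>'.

d = (10, 20),  |d|² = 500;  R = 4+1 = 5,  c = 500−5² = 475
v_rel = (8, 5),  |v_rel|² = 89;  v_rel·d = (8)·(10) + (5)·(20) = 180
89·t² − 360·t + 475 = 0  ⇒  m = 180² − 89·475 = -9875
m = -9875 < 0,  v_rel·d = 180 > 0  ⇒  outside

inside=no margin=-9875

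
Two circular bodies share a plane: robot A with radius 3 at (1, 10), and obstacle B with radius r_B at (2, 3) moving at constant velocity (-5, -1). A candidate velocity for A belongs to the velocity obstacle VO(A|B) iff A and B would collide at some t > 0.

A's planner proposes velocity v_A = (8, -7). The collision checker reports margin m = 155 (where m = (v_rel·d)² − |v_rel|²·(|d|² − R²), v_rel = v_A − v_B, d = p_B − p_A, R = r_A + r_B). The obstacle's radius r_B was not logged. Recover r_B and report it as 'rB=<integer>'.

m = 155
d = (1, -7);  v_rel = (13, -6),  |v_rel|² = 205
v_rel×d = (13)·(-7) − (-6)·(1) = -85
since m = R²·205 − (-85)²:  R² = (7225 + 155) / 205 = 36
R = √36 = 6  ⇒  r_B = 6 − 3 = 3

rB=3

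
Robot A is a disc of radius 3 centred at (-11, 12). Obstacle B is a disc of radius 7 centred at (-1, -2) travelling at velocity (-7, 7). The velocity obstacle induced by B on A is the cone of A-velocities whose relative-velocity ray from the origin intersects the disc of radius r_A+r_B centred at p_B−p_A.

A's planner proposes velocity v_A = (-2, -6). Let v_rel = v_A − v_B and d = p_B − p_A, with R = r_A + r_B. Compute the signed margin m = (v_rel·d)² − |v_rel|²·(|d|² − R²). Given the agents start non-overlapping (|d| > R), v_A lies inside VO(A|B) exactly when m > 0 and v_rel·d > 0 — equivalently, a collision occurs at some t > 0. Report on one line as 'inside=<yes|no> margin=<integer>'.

d = (10, -14),  |d|² = 296;  R = 3+7 = 10,  c = 296−10² = 196
v_rel = (5, -13),  |v_rel|² = 194;  v_rel·d = (5)·(10) + (-13)·(-14) = 232
194·t² − 464·t + 196 = 0  ⇒  m = 232² − 194·196 = 15800
m = 15800 > 0,  v_rel·d = 232 > 0  ⇒  inside

inside=yes margin=15800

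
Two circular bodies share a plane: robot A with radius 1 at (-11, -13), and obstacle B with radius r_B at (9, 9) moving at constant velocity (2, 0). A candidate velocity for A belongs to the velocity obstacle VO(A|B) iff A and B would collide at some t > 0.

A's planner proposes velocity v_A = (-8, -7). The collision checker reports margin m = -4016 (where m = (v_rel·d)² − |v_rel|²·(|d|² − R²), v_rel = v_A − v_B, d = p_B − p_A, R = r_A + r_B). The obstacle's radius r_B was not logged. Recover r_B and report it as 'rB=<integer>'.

m = -4016
d = (20, 22);  v_rel = (-10, -7),  |v_rel|² = 149
v_rel×d = (-10)·(22) − (-7)·(20) = -80
since m = R²·149 − (-80)²:  R² = (6400 + -4016) / 149 = 16
R = √16 = 4  ⇒  r_B = 4 − 1 = 3

rB=3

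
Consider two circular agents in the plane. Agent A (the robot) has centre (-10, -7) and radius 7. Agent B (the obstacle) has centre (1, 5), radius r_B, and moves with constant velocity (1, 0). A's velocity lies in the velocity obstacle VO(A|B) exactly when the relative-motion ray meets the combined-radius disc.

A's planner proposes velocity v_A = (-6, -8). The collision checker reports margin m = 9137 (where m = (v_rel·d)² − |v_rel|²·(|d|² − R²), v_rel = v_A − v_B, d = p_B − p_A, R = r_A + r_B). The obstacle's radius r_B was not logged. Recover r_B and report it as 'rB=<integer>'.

m = 9137
d = (11, 12);  v_rel = (-7, -8),  |v_rel|² = 113
v_rel×d = (-7)·(12) − (-8)·(11) = 4
since m = R²·113 − 4²:  R² = (16 + 9137) / 113 = 81
R = √81 = 9  ⇒  r_B = 9 − 7 = 2

rB=2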